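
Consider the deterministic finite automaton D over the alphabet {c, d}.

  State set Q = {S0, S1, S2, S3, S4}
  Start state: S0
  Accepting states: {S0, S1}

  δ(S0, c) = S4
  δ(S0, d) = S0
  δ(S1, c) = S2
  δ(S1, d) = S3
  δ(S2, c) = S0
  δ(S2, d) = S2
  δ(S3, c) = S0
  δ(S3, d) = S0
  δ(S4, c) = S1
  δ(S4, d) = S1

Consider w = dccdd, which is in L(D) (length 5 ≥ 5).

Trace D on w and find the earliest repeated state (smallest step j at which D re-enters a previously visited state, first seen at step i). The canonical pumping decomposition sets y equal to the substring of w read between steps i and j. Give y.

d

State sequence: S0 -d-> S0 -c-> S4 -c-> S1 -d-> S3 -d-> S0
First repeat at step 1: S0 was already visited.

So i = 0, j = 1, giving x = w[0:0] = ε, y = w[0:1] = d, z = w[1:5] = ccdd.
Check: |xy| = 1 ≤ 5 and |y| = 1 ≥ 1. Reading y takes D from S0 back to S0, so every xyⁱz is accepted.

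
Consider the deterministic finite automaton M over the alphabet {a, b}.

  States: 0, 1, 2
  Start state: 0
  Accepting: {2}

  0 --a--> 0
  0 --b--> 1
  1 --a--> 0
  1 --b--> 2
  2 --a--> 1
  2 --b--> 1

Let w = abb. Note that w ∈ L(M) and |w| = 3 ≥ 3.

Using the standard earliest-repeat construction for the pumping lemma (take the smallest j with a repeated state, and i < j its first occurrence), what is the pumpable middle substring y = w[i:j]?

State sequence: 0 -a-> 0 -b-> 1 -b-> 2
First repeat at step 1: 0 was already visited.

So i = 0, j = 1, giving x = w[0:0] = ε, y = w[0:1] = a, z = w[1:3] = bb.
Check: |xy| = 1 ≤ 3 and |y| = 1 ≥ 1. Reading y takes M from 0 back to 0, so every xyⁱz is accepted.
The DFA has 3 states, so the proof of the pumping lemma guarantees a repeated state among the first 3+1 visited; the segment between the two visits is the pumpable y.

a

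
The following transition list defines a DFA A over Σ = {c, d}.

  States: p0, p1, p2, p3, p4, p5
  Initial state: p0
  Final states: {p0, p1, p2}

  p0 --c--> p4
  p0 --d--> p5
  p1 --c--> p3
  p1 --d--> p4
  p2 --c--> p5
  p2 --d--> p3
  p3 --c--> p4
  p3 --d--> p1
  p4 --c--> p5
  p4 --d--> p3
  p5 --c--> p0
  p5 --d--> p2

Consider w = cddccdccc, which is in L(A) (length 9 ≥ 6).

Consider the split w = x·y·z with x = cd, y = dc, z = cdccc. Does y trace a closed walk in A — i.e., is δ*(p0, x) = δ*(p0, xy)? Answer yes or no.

Run of A on the first 4 characters of w = c d d c:
  step 0: p0  (start)
  step 1: p4  (read c: p0→p4)
  step 2: p3  (read d: p4→p3)
  step 3: p1  (read d: p3→p1)
  step 4: p3  (read c: p1→p3)

After x (step 2): p3. After xy (step 4): p3.
They match, so y = dc drives A around a cycle from p3 back to itself; pumping y any number of times keeps A in p3 before reading z, and xyⁱz ∈ L(A) for every i ≥ 0.

yes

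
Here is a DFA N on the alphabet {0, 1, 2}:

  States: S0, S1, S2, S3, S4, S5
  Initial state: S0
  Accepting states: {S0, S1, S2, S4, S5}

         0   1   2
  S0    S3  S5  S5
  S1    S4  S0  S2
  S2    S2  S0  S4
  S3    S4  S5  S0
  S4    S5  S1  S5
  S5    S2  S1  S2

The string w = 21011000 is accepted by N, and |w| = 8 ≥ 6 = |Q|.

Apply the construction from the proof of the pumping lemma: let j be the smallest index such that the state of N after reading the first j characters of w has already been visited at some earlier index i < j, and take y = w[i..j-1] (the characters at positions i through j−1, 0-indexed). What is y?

01

State sequence: S0 -2-> S5 -1-> S1 -0-> S4 -1-> S1 -1-> S0 -0-> S3 -0-> S4 -0-> S5
First repeat at step 4: S1 was already visited.

So i = 2, j = 4, giving x = w[0:2] = 21, y = w[2:4] = 01, z = w[4:8] = 1000.
Check: |xy| = 4 ≤ 6 and |y| = 2 ≥ 1. Reading y takes N from S1 back to S1, so every xyⁱz is accepted.
Pumping length from the standard proof: p = 6 (the number of states). The repeated state found above gives |xy| = j ≤ 6 and |y| = j − i ≥ 1.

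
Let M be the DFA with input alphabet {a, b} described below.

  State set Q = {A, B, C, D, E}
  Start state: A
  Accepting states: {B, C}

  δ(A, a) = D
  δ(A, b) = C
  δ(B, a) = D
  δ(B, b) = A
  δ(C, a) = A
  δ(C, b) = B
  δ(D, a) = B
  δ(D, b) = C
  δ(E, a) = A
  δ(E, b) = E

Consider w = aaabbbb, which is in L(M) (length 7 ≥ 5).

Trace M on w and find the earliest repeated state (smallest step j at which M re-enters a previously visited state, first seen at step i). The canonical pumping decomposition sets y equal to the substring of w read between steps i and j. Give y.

aa

Run of M on w = a a a b b b b:
  step 0: A  (start)
  step 1: D  (read a: A→D)
  step 2: B  (read a: D→B)
  step 3: D  (read a: B→D)   ← first repeat (D seen earlier)
  step 4: C  (read b: D→C)
  step 5: B  (read b: C→B)
  step 6: A  (read b: B→A)
  step 7: C  (read b: A→C)

So i = 1, j = 3, giving x = w[0:1] = a, y = w[1:3] = aa, z = w[3:7] = bbbb.
Check: |xy| = 3 ≤ 5 and |y| = 2 ≥ 1. Reading y takes M from D back to D, so every xyⁱz is accepted.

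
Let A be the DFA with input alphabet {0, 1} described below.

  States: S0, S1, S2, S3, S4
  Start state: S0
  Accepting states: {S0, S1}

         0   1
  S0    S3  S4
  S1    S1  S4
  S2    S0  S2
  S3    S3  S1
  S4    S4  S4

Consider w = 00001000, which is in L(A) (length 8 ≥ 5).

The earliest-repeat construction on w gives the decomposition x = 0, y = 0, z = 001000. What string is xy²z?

xy^2z = 0·0·0·001000 = 000001000.
Reading y = 0 takes A from S3 back to S3, so after x·y·y the machine is still in S3, and z then leads to the accepting state S1. Hence 000001000 ∈ L(A).

000001000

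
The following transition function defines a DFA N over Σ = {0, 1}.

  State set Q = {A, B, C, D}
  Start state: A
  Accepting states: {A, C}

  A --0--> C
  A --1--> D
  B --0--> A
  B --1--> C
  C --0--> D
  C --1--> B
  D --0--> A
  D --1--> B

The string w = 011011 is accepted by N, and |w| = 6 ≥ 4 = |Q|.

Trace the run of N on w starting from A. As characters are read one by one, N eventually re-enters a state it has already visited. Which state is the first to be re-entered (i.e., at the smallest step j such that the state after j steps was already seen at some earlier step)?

State sequence: A -0-> C -1-> B -1-> C -0-> D -1-> B -1-> C
First repeat at step 3: C was already visited.

The earliest repeat is at step j = 3: N is in C, which it already visited at step i = 1.
Since N has 4 states, any run of length ≥ 4 visits 4+1 states, so by pigeonhole some state repeats within the first 4 steps — that repeat gives the pumpable loop.

C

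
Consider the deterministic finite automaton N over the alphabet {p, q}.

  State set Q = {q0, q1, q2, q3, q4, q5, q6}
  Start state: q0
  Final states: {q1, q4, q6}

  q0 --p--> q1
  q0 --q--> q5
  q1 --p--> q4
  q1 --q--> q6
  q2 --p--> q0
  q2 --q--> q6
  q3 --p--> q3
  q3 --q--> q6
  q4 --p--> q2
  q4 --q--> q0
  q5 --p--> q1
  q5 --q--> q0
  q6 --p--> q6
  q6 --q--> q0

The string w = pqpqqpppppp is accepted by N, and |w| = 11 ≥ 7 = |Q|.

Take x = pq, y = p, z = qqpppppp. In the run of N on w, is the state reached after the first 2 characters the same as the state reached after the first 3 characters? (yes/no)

State sequence: q0 -p-> q1 -q-> q6 -p-> q6

After x (step 2): q6. After xy (step 3): q6.
They match, so y = p drives N around a cycle from q6 back to itself; pumping y any number of times keeps N in q6 before reading z, and xyⁱz ∈ L(N) for every i ≥ 0.

yes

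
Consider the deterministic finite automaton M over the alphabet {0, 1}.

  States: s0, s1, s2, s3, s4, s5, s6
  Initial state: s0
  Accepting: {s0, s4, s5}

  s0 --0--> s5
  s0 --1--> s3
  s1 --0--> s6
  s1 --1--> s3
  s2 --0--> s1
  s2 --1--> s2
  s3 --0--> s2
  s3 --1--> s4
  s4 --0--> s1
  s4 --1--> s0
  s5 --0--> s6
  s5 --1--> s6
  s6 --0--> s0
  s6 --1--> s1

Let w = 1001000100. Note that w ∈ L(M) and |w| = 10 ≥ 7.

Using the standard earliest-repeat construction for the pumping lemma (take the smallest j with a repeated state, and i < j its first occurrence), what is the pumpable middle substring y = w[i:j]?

001

Run of M on w = 1 0 0 1 0 0 0 1 0 0:
  step 0: s0  (start)
  step 1: s3  (read 1: s0→s3)
  step 2: s2  (read 0: s3→s2)
  step 3: s1  (read 0: s2→s1)
  step 4: s3  (read 1: s1→s3)   ← first repeat (s3 seen earlier)
  step 5: s2  (read 0: s3→s2)
  step 6: s1  (read 0: s2→s1)
  step 7: s6  (read 0: s1→s6)
  step 8: s1  (read 1: s6→s1)
  step 9: s6  (read 0: s1→s6)
  step 10: s0  (read 0: s6→s0)

So i = 1, j = 4, giving x = w[0:1] = 1, y = w[1:4] = 001, z = w[4:10] = 000100.
Check: |xy| = 4 ≤ 7 and |y| = 3 ≥ 1. Reading y takes M from s3 back to s3, so every xyⁱz is accepted.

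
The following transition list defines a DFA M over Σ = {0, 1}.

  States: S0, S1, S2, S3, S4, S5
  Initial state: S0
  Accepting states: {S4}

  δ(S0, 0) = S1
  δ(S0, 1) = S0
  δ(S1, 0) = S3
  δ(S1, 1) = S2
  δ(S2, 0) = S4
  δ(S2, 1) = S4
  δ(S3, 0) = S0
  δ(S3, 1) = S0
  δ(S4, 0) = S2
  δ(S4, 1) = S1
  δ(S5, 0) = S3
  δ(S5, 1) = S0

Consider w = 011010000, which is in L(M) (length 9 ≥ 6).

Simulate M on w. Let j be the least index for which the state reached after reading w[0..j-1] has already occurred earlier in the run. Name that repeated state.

State sequence: S0 -0-> S1 -1-> S2 -1-> S4 -0-> S2 -1-> S4 -0-> S2 -0-> S4 -0-> S2 -0-> S4
First repeat at step 4: S2 was already visited.

The earliest repeat is at step j = 4: M is in S2, which it already visited at step i = 2.
With |Q| = 6, pigeonhole forces a state repeat no later than step 6; the substring read between the first and second visits to that state can be pumped.

S2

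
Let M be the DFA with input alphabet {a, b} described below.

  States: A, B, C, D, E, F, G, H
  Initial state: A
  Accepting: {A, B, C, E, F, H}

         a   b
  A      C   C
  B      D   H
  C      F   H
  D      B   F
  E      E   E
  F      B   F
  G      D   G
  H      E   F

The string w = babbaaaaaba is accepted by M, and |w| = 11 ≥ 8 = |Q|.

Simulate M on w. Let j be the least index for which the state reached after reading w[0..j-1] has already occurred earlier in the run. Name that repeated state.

F

Run of M on w = b a b b a a a a a b a:
  step 0: A  (start)
  step 1: C  (read b: A→C)
  step 2: F  (read a: C→F)
  step 3: F  (read b: F→F)   ← first repeat (F seen earlier)
  step 4: F  (read b: F→F)
  step 5: B  (read a: F→B)
  step 6: D  (read a: B→D)
  step 7: B  (read a: D→B)
  step 8: D  (read a: B→D)
  step 9: B  (read a: D→B)
  step 10: H  (read b: B→H)
  step 11: E  (read a: H→E)

The earliest repeat is at step j = 3: M is in F, which it already visited at step i = 2.
With |Q| = 8, pigeonhole forces a state repeat no later than step 8; the substring read between the first and second visits to that state can be pumped.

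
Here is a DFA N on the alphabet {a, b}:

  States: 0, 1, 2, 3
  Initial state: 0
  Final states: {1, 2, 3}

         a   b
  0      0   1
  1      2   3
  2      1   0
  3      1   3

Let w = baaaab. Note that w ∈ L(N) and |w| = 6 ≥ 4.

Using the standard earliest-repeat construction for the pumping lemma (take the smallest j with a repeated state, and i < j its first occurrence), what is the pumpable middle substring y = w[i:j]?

aa

State sequence: 0 -b-> 1 -a-> 2 -a-> 1 -a-> 2 -a-> 1 -b-> 3
First repeat at step 3: 1 was already visited.

So i = 1, j = 3, giving x = w[0:1] = b, y = w[1:3] = aa, z = w[3:6] = aab.
Check: |xy| = 3 ≤ 4 and |y| = 2 ≥ 1. Reading y takes N from 1 back to 1, so every xyⁱz is accepted.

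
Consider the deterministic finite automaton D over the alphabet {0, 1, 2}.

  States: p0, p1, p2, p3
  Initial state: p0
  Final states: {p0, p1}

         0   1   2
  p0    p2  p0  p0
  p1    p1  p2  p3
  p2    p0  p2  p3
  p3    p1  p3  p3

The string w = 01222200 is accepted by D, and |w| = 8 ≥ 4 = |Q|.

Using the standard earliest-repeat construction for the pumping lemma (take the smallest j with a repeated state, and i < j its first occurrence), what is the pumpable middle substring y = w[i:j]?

1

State sequence: p0 -0-> p2 -1-> p2 -2-> p3 -2-> p3 -2-> p3 -2-> p3 -0-> p1 -0-> p1
First repeat at step 2: p2 was already visited.

So i = 1, j = 2, giving x = w[0:1] = 0, y = w[1:2] = 1, z = w[2:8] = 222200.
Check: |xy| = 2 ≤ 4 and |y| = 1 ≥ 1. Reading y takes D from p2 back to p2, so every xyⁱz is accepted.
Pumping length from the standard proof: p = 4 (the number of states). The repeated state found above gives |xy| = j ≤ 4 and |y| = j − i ≥ 1.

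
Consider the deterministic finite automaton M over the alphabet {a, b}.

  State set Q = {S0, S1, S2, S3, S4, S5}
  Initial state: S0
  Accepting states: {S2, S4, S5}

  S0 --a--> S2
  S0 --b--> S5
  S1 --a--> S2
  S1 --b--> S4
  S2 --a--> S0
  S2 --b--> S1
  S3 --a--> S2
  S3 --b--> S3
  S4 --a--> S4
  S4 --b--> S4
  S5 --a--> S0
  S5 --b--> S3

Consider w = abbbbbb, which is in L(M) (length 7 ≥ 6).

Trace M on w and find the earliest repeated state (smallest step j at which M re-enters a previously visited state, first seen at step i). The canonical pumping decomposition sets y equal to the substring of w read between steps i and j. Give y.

State sequence: S0 -a-> S2 -b-> S1 -b-> S4 -b-> S4 -b-> S4 -b-> S4 -b-> S4
First repeat at step 4: S4 was already visited.

So i = 3, j = 4, giving x = w[0:3] = abb, y = w[3:4] = b, z = w[4:7] = bbb.
Check: |xy| = 4 ≤ 6 and |y| = 1 ≥ 1. Reading y takes M from S4 back to S4, so every xyⁱz is accepted.

b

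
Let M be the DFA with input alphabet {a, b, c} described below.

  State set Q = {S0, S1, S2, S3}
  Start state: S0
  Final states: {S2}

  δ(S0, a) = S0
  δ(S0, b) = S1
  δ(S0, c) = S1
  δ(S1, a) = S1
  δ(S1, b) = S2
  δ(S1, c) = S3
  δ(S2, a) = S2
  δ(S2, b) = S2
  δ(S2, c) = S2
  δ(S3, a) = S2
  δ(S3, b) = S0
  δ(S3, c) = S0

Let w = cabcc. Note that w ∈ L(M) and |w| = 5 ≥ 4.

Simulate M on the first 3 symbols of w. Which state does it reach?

State sequence: S0 -c-> S1 -a-> S1 -b-> S2

After reading 3 characters, M is in state S2.
(This kind of state-tracing is the core of the pumping-lemma construction: with 4 states, pigeonhole forces a repeat within the first 4 steps.)

S2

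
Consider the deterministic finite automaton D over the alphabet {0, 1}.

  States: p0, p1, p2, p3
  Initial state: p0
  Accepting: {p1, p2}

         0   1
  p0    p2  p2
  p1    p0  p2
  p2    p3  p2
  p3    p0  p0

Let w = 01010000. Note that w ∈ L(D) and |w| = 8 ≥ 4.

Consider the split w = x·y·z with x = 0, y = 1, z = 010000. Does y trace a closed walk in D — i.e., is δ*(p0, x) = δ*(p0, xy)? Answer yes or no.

State sequence: p0 -0-> p2 -1-> p2

After x (step 1): p2. After xy (step 2): p2.
They match, so y = 1 drives D around a cycle from p2 back to itself; pumping y any number of times keeps D in p2 before reading z, and xyⁱz ∈ L(D) for every i ≥ 0.

yes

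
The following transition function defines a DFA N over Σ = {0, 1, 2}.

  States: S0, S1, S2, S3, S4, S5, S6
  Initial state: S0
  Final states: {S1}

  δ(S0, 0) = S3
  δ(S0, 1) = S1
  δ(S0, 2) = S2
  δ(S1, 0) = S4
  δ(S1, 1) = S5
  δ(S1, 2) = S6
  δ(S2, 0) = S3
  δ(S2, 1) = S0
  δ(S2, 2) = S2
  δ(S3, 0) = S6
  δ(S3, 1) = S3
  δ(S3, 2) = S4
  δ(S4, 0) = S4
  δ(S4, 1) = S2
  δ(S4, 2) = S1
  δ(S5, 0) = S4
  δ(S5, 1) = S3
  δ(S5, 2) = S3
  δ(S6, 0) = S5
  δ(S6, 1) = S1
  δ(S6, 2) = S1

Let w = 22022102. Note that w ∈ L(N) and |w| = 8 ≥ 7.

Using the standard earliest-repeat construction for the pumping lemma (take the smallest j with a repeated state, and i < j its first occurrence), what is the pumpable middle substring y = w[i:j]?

2

Run of N on w = 2 2 0 2 2 1 0 2:
  step 0: S0  (start)
  step 1: S2  (read 2: S0→S2)
  step 2: S2  (read 2: S2→S2)   ← first repeat (S2 seen earlier)
  step 3: S3  (read 0: S2→S3)
  step 4: S4  (read 2: S3→S4)
  step 5: S1  (read 2: S4→S1)
  step 6: S5  (read 1: S1→S5)
  step 7: S4  (read 0: S5→S4)
  step 8: S1  (read 2: S4→S1)

So i = 1, j = 2, giving x = w[0:1] = 2, y = w[1:2] = 2, z = w[2:8] = 022102.
Check: |xy| = 2 ≤ 7 and |y| = 1 ≥ 1. Reading y takes N from S2 back to S2, so every xyⁱz is accepted.
Since N has 7 states, any run of length ≥ 7 visits 7+1 states, so by pigeonhole some state repeats within the first 7 steps — that repeat gives the pumpable loop.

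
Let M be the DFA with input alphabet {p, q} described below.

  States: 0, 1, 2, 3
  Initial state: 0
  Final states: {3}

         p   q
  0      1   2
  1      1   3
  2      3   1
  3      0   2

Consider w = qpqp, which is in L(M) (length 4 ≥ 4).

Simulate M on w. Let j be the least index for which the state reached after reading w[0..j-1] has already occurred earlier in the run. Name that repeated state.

2

State sequence: 0 -q-> 2 -p-> 3 -q-> 2 -p-> 3
First repeat at step 3: 2 was already visited.

The earliest repeat is at step j = 3: M is in 2, which it already visited at step i = 1.
Pumping length from the standard proof: p = 4 (the number of states). The repeated state found above gives |xy| = j ≤ 4 and |y| = j − i ≥ 1.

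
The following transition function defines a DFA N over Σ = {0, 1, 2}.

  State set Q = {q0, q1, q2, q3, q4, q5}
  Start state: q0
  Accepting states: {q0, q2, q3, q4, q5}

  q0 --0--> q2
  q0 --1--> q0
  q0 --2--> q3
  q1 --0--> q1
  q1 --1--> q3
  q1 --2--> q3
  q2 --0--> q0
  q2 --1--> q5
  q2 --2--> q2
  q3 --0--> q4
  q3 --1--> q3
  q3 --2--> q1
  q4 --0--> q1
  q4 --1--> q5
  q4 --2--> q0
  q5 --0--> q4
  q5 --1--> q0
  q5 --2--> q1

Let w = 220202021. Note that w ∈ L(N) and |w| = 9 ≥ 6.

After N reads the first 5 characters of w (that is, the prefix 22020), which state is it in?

q4

State sequence: q0 -2-> q3 -2-> q1 -0-> q1 -2-> q3 -0-> q4

After reading 5 characters, N is in state q4.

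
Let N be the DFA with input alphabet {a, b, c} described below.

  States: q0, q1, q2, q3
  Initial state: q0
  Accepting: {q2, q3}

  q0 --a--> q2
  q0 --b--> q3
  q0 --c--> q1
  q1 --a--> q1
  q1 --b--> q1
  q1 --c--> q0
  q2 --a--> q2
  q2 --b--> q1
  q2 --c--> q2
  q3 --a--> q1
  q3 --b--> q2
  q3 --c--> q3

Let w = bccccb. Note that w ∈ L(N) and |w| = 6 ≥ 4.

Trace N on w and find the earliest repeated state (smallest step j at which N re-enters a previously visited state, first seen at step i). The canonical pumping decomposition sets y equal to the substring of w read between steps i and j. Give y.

Run of N on w = b c c c c b:
  step 0: q0  (start)
  step 1: q3  (read b: q0→q3)
  step 2: q3  (read c: q3→q3)   ← first repeat (q3 seen earlier)
  step 3: q3  (read c: q3→q3)
  step 4: q3  (read c: q3→q3)
  step 5: q3  (read c: q3→q3)
  step 6: q2  (read b: q3→q2)

So i = 1, j = 2, giving x = w[0:1] = b, y = w[1:2] = c, z = w[2:6] = cccb.
Check: |xy| = 2 ≤ 4 and |y| = 1 ≥ 1. Reading y takes N from q3 back to q3, so every xyⁱz is accepted.
With |Q| = 4, pigeonhole forces a state repeat no later than step 4; the substring read between the first and second visits to that state can be pumped.

c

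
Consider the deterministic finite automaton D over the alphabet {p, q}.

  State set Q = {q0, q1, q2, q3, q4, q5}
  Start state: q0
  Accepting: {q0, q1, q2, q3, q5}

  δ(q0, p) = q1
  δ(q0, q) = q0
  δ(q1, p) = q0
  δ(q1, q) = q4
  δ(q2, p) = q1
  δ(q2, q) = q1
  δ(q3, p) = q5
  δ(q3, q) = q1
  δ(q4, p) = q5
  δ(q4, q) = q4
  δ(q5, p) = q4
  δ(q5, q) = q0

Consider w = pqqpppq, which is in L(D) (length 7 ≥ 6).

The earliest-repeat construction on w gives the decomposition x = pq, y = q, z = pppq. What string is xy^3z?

xy^3z = pq·q·q·q·pppq = pqqqqpppq.
Reading y = q takes D from q4 back to q4, so after x·y·y·y the machine is still in q4, and z then leads to the accepting state q0. Hence pqqqqpppq ∈ L(D).

pqqqqpppq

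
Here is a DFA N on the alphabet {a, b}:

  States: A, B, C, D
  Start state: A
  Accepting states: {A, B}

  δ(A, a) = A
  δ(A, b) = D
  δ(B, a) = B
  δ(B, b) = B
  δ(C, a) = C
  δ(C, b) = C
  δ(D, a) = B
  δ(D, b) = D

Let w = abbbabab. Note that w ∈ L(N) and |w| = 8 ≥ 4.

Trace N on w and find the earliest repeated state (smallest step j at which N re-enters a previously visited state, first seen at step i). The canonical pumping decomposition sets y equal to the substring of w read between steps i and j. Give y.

State sequence: A -a-> A -b-> D -b-> D -b-> D -a-> B -b-> B -a-> B -b-> B
First repeat at step 1: A was already visited.

So i = 0, j = 1, giving x = w[0:0] = ε, y = w[0:1] = a, z = w[1:8] = bbbabab.
Check: |xy| = 1 ≤ 4 and |y| = 1 ≥ 1. Reading y takes N from A back to A, so every xyⁱz is accepted.
Pumping length from the standard proof: p = 4 (the number of states). The repeated state found above gives |xy| = j ≤ 4 and |y| = j − i ≥ 1.

a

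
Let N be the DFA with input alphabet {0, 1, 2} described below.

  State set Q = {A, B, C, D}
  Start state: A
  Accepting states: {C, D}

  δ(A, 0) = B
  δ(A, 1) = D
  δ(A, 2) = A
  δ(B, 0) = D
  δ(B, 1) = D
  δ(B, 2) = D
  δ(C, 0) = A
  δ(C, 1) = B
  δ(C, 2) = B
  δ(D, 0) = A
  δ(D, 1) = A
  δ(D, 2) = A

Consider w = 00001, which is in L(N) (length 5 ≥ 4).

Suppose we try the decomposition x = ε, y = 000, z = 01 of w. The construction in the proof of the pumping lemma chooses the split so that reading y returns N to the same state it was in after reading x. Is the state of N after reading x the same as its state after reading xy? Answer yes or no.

State sequence: A -0-> B -0-> D -0-> A

After x (step 0): A. After xy (step 3): A.
They match, so y = 000 drives N around a cycle from A back to itself; pumping y any number of times keeps N in A before reading z, and xyⁱz ∈ L(N) for every i ≥ 0.

yes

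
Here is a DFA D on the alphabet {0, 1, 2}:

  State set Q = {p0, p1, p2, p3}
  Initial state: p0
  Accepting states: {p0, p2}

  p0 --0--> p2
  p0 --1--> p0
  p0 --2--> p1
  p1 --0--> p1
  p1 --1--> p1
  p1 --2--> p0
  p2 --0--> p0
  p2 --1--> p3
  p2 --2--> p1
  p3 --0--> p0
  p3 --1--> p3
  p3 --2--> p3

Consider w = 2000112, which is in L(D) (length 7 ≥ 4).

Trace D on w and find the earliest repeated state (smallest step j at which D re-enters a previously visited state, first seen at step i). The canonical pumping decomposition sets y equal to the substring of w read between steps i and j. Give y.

0

Run of D on w = 2 0 0 0 1 1 2:
  step 0: p0  (start)
  step 1: p1  (read 2: p0→p1)
  step 2: p1  (read 0: p1→p1)   ← first repeat (p1 seen earlier)
  step 3: p1  (read 0: p1→p1)
  step 4: p1  (read 0: p1→p1)
  step 5: p1  (read 1: p1→p1)
  step 6: p1  (read 1: p1→p1)
  step 7: p0  (read 2: p1→p0)

So i = 1, j = 2, giving x = w[0:1] = 2, y = w[1:2] = 0, z = w[2:7] = 00112.
Check: |xy| = 2 ≤ 4 and |y| = 1 ≥ 1. Reading y takes D from p1 back to p1, so every xyⁱz is accepted.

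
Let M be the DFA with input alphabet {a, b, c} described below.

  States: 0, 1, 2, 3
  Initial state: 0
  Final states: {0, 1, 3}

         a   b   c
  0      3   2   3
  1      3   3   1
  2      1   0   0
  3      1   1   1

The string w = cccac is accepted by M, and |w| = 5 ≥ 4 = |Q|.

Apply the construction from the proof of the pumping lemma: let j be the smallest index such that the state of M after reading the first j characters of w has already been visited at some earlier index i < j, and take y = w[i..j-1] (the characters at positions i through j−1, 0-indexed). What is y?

c

State sequence: 0 -c-> 3 -c-> 1 -c-> 1 -a-> 3 -c-> 1
First repeat at step 3: 1 was already visited.

So i = 2, j = 3, giving x = w[0:2] = cc, y = w[2:3] = c, z = w[3:5] = ac.
Check: |xy| = 3 ≤ 4 and |y| = 1 ≥ 1. Reading y takes M from 1 back to 1, so every xyⁱz is accepted.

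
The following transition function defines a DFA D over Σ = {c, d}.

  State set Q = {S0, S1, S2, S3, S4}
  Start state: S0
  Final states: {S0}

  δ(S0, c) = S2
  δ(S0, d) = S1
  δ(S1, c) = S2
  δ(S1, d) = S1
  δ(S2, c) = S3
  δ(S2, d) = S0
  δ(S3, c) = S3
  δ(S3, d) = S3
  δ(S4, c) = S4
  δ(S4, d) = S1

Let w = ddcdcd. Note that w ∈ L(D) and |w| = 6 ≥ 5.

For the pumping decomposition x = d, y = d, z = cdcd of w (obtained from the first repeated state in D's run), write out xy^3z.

ddddcdcd

xy^3z = d·d·d·d·cdcd = ddddcdcd.
Reading y = d takes D from S1 back to S1, so after x·y·y·y the machine is still in S1, and z then leads to the accepting state S0. Hence ddddcdcd ∈ L(D).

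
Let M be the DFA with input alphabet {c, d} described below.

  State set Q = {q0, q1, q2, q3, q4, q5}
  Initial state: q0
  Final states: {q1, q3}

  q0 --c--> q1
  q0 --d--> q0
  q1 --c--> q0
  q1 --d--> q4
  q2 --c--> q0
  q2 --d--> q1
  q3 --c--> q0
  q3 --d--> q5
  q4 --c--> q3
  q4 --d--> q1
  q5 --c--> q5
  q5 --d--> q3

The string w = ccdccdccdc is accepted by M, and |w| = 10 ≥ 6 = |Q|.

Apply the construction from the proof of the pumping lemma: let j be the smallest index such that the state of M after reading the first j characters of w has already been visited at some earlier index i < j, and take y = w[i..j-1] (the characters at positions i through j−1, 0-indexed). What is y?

cc

State sequence: q0 -c-> q1 -c-> q0 -d-> q0 -c-> q1 -c-> q0 -d-> q0 -c-> q1 -c-> q0 -d-> q0 -c-> q1
First repeat at step 2: q0 was already visited.

So i = 0, j = 2, giving x = w[0:0] = ε, y = w[0:2] = cc, z = w[2:10] = dccdccdc.
Check: |xy| = 2 ≤ 6 and |y| = 2 ≥ 1. Reading y takes M from q0 back to q0, so every xyⁱz is accepted.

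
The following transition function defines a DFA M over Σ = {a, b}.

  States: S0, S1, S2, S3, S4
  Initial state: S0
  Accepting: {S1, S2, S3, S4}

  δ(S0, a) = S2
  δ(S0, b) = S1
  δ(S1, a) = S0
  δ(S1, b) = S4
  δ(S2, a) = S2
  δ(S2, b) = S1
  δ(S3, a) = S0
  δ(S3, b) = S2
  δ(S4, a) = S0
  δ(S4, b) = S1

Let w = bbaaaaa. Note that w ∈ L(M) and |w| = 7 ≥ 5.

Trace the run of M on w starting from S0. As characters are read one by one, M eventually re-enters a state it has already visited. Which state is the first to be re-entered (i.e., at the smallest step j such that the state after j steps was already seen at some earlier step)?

State sequence: S0 -b-> S1 -b-> S4 -a-> S0 -a-> S2 -a-> S2 -a-> S2 -a-> S2
First repeat at step 3: S0 was already visited.

The earliest repeat is at step j = 3: M is in S0, which it already visited at step i = 0.
Pumping length from the standard proof: p = 5 (the number of states). The repeated state found above gives |xy| = j ≤ 5 and |y| = j − i ≥ 1.

S0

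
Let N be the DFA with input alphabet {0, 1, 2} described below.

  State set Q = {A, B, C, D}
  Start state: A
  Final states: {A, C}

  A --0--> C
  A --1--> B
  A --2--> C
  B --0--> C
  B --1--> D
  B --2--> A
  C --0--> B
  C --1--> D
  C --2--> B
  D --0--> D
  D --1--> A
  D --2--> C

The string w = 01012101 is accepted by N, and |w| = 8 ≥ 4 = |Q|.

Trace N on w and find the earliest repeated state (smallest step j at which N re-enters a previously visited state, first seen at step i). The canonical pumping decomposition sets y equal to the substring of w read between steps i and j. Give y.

Run of N on w = 0 1 0 1 2 1 0 1:
  step 0: A  (start)
  step 1: C  (read 0: A→C)
  step 2: D  (read 1: C→D)
  step 3: D  (read 0: D→D)   ← first repeat (D seen earlier)
  step 4: A  (read 1: D→A)
  step 5: C  (read 2: A→C)
  step 6: D  (read 1: C→D)
  step 7: D  (read 0: D→D)
  step 8: A  (read 1: D→A)

So i = 2, j = 3, giving x = w[0:2] = 01, y = w[2:3] = 0, z = w[3:8] = 12101.
Check: |xy| = 3 ≤ 4 and |y| = 1 ≥ 1. Reading y takes N from D back to D, so every xyⁱz is accepted.
The DFA has 4 states, so the proof of the pumping lemma guarantees a repeated state among the first 4+1 visited; the segment between the two visits is the pumpable y.

0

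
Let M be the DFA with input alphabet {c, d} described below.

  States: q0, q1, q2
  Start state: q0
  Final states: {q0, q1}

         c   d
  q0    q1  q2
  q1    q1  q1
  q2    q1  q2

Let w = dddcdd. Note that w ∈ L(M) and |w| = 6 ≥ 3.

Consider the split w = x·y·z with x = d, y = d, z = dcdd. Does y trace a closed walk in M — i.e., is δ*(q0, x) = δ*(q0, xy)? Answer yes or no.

Run of M on the first 2 characters of w = d d:
  step 0: q0  (start)
  step 1: q2  (read d: q0→q2)
  step 2: q2  (read d: q2→q2)

After x (step 1): q2. After xy (step 2): q2.
They match, so y = d drives M around a cycle from q2 back to itself; pumping y any number of times keeps M in q2 before reading z, and xyⁱz ∈ L(M) for every i ≥ 0.

yes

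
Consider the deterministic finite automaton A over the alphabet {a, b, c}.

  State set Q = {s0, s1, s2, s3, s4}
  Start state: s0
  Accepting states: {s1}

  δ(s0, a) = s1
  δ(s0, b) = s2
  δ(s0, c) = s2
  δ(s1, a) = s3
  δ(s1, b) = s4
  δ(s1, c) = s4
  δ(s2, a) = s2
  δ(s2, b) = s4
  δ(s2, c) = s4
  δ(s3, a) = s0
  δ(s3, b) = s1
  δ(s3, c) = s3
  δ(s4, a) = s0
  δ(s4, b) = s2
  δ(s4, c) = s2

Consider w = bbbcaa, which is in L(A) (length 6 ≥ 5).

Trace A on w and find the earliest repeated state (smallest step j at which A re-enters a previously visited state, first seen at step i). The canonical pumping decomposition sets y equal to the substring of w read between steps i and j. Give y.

bb

Run of A on w = b b b c a a:
  step 0: s0  (start)
  step 1: s2  (read b: s0→s2)
  step 2: s4  (read b: s2→s4)
  step 3: s2  (read b: s4→s2)   ← first repeat (s2 seen earlier)
  step 4: s4  (read c: s2→s4)
  step 5: s0  (read a: s4→s0)
  step 6: s1  (read a: s0→s1)

So i = 1, j = 3, giving x = w[0:1] = b, y = w[1:3] = bb, z = w[3:6] = caa.
Check: |xy| = 3 ≤ 5 and |y| = 2 ≥ 1. Reading y takes A from s2 back to s2, so every xyⁱz is accepted.
With |Q| = 5, pigeonhole forces a state repeat no later than step 5; the substring read between the first and second visits to that state can be pumped.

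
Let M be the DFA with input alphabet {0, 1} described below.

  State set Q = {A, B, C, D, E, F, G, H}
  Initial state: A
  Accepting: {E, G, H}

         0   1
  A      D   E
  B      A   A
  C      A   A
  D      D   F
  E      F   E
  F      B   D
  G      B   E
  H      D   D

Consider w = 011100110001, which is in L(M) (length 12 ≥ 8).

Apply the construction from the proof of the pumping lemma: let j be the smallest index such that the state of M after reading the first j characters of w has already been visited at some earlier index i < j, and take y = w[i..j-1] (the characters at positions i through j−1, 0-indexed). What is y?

11

State sequence: A -0-> D -1-> F -1-> D -1-> F -0-> B -0-> A -1-> E -1-> E -0-> F -0-> B -0-> A -1-> E
First repeat at step 3: D was already visited.

So i = 1, j = 3, giving x = w[0:1] = 0, y = w[1:3] = 11, z = w[3:12] = 100110001.
Check: |xy| = 3 ≤ 8 and |y| = 2 ≥ 1. Reading y takes M from D back to D, so every xyⁱz is accepted.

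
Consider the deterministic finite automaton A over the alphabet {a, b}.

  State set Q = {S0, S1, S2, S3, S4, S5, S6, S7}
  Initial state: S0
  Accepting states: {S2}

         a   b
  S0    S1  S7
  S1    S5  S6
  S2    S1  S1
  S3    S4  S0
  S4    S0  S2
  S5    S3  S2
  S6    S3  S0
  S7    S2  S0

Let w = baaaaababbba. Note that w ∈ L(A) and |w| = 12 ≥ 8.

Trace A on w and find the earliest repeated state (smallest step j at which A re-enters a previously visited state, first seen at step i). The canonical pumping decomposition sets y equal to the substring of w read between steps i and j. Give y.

aaaab

Run of A on w = b a a a a a b a b b b a:
  step 0: S0  (start)
  step 1: S7  (read b: S0→S7)
  step 2: S2  (read a: S7→S2)
  step 3: S1  (read a: S2→S1)
  step 4: S5  (read a: S1→S5)
  step 5: S3  (read a: S5→S3)
  step 6: S4  (read a: S3→S4)
  step 7: S2  (read b: S4→S2)   ← first repeat (S2 seen earlier)
  step 8: S1  (read a: S2→S1)
  step 9: S6  (read b: S1→S6)
  step 10: S0  (read b: S6→S0)
  step 11: S7  (read b: S0→S7)
  step 12: S2  (read a: S7→S2)

So i = 2, j = 7, giving x = w[0:2] = ba, y = w[2:7] = aaaab, z = w[7:12] = abbba.
Check: |xy| = 7 ≤ 8 and |y| = 5 ≥ 1. Reading y takes A from S2 back to S2, so every xyⁱz is accepted.
Since A has 8 states, any run of length ≥ 8 visits 8+1 states, so by pigeonhole some state repeats within the first 8 steps — that repeat gives the pumpable loop.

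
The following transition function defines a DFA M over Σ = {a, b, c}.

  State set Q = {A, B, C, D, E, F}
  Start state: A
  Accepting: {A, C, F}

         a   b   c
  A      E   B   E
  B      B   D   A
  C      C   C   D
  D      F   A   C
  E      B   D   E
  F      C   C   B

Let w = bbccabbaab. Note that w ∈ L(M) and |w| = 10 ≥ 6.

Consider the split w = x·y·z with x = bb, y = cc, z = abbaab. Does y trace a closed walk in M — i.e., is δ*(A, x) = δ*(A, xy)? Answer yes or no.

yes

Run of M on the first 4 characters of w = b b c c:
  step 0: A  (start)
  step 1: B  (read b: A→B)
  step 2: D  (read b: B→D)
  step 3: C  (read c: D→C)
  step 4: D  (read c: C→D)

After x (step 2): D. After xy (step 4): D.
They match, so y = cc drives M around a cycle from D back to itself; pumping y any number of times keeps M in D before reading z, and xyⁱz ∈ L(M) for every i ≥ 0.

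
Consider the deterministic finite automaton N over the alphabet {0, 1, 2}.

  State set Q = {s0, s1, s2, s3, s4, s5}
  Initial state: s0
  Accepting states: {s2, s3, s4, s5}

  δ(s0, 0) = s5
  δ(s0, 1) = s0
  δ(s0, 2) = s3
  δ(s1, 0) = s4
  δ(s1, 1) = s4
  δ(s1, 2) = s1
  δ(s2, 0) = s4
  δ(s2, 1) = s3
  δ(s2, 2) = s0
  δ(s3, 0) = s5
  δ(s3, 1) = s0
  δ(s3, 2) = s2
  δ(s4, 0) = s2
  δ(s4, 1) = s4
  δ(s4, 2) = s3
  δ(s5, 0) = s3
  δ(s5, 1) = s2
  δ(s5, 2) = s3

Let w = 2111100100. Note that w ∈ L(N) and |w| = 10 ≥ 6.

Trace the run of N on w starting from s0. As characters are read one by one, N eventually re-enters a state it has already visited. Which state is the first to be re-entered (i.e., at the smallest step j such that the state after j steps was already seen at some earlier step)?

s0

Run of N on w = 2 1 1 1 1 0 0 1 0 0:
  step 0: s0  (start)
  step 1: s3  (read 2: s0→s3)
  step 2: s0  (read 1: s3→s0)   ← first repeat (s0 seen earlier)
  step 3: s0  (read 1: s0→s0)
  step 4: s0  (read 1: s0→s0)
  step 5: s0  (read 1: s0→s0)
  step 6: s5  (read 0: s0→s5)
  step 7: s3  (read 0: s5→s3)
  step 8: s0  (read 1: s3→s0)
  step 9: s5  (read 0: s0→s5)
  step 10: s3  (read 0: s5→s3)

The earliest repeat is at step j = 2: N is in s0, which it already visited at step i = 0.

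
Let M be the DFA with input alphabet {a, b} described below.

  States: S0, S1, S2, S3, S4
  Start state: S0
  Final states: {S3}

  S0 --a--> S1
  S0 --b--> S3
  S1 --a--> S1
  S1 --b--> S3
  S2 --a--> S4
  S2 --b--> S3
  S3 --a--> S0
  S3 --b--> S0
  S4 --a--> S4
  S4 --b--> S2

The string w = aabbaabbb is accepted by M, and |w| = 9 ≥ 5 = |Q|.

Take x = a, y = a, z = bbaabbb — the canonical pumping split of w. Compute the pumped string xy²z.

aaabbaabbb

xy^2z = a·a·a·bbaabbb = aaabbaabbb.
Reading y = a takes M from S1 back to S1, so after x·y·y the machine is still in S1, and z then leads to the accepting state S3. Hence aaabbaabbb ∈ L(M).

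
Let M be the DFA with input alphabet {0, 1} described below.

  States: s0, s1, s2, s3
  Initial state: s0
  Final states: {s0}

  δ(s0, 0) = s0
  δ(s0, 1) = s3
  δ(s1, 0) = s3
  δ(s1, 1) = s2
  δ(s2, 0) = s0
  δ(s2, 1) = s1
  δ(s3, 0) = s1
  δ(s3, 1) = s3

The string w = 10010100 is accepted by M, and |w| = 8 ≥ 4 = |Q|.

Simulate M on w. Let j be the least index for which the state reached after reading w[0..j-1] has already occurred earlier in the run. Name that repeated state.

State sequence: s0 -1-> s3 -0-> s1 -0-> s3 -1-> s3 -0-> s1 -1-> s2 -0-> s0 -0-> s0
First repeat at step 3: s3 was already visited.

The earliest repeat is at step j = 3: M is in s3, which it already visited at step i = 1.
Since M has 4 states, any run of length ≥ 4 visits 4+1 states, so by pigeonhole some state repeats within the first 4 steps — that repeat gives the pumpable loop.

s3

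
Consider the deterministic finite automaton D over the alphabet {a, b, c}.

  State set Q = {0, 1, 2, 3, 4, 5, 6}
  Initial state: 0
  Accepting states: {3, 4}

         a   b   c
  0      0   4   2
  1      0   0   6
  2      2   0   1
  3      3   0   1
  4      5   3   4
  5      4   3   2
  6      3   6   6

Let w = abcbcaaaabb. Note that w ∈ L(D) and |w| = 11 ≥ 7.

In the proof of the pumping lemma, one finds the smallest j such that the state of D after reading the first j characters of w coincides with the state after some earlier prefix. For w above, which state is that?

Run of D on w = a b c b c a a a a b b:
  step 0: 0  (start)
  step 1: 0  (read a: 0→0)   ← first repeat (0 seen earlier)
  step 2: 4  (read b: 0→4)
  step 3: 4  (read c: 4→4)
  step 4: 3  (read b: 4→3)
  step 5: 1  (read c: 3→1)
  step 6: 0  (read a: 1→0)
  step 7: 0  (read a: 0→0)
  step 8: 0  (read a: 0→0)
  step 9: 0  (read a: 0→0)
  step 10: 4  (read b: 0→4)
  step 11: 3  (read b: 4→3)

The earliest repeat is at step j = 1: D is in 0, which it already visited at step i = 0.
Since D has 7 states, any run of length ≥ 7 visits 7+1 states, so by pigeonhole some state repeats within the first 7 steps — that repeat gives the pumpable loop.

0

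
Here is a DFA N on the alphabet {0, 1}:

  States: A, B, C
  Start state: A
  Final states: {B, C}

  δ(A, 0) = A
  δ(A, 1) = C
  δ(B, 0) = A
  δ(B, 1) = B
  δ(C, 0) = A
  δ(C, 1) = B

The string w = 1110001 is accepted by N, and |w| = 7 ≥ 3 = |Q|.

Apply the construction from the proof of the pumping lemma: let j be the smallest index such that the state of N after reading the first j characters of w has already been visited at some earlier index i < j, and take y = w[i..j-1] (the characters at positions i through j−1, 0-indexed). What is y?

1

State sequence: A -1-> C -1-> B -1-> B -0-> A -0-> A -0-> A -1-> C
First repeat at step 3: B was already visited.

So i = 2, j = 3, giving x = w[0:2] = 11, y = w[2:3] = 1, z = w[3:7] = 0001.
Check: |xy| = 3 ≤ 3 and |y| = 1 ≥ 1. Reading y takes N from B back to B, so every xyⁱz is accepted.
The DFA has 3 states, so the proof of the pumping lemma guarantees a repeated state among the first 3+1 visited; the segment between the two visits is the pumpable y.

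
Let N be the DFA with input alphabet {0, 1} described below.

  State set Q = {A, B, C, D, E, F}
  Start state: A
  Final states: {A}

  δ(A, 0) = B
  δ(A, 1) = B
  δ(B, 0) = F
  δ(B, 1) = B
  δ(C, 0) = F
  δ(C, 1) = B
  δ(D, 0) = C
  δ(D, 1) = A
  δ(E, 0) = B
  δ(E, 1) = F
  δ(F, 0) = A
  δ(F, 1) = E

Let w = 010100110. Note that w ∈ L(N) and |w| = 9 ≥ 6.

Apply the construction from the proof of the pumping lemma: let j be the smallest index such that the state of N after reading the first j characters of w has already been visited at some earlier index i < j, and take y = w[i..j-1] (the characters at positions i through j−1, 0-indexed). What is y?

1

Run of N on w = 0 1 0 1 0 0 1 1 0:
  step 0: A  (start)
  step 1: B  (read 0: A→B)
  step 2: B  (read 1: B→B)   ← first repeat (B seen earlier)
  step 3: F  (read 0: B→F)
  step 4: E  (read 1: F→E)
  step 5: B  (read 0: E→B)
  step 6: F  (read 0: B→F)
  step 7: E  (read 1: F→E)
  step 8: F  (read 1: E→F)
  step 9: A  (read 0: F→A)

So i = 1, j = 2, giving x = w[0:1] = 0, y = w[1:2] = 1, z = w[2:9] = 0100110.
Check: |xy| = 2 ≤ 6 and |y| = 1 ≥ 1. Reading y takes N from B back to B, so every xyⁱz is accepted.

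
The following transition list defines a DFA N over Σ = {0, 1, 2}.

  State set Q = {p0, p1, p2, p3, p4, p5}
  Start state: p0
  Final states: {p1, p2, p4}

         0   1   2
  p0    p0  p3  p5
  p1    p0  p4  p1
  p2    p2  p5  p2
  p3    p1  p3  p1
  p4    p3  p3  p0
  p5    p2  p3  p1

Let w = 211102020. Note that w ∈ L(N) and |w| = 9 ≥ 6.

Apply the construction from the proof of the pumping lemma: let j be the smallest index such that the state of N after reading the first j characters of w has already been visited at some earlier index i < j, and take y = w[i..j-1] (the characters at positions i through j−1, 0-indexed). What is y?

1

State sequence: p0 -2-> p5 -1-> p3 -1-> p3 -1-> p3 -0-> p1 -2-> p1 -0-> p0 -2-> p5 -0-> p2
First repeat at step 3: p3 was already visited.

So i = 2, j = 3, giving x = w[0:2] = 21, y = w[2:3] = 1, z = w[3:9] = 102020.
Check: |xy| = 3 ≤ 6 and |y| = 1 ≥ 1. Reading y takes N from p3 back to p3, so every xyⁱz is accepted.
The DFA has 6 states, so the proof of the pumping lemma guarantees a repeated state among the first 6+1 visited; the segment between the two visits is the pumpable y.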